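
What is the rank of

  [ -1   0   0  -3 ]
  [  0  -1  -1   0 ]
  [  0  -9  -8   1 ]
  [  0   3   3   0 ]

Multiply r1 by -1.
  [ 1   0   0  3 ]
  [ 0  -1  -1  0 ]
  [ 0  -9  -8  1 ]
  [ 0   3   3  0 ]
Multiply r2 by -1.
  [ 1   0   0  3 ]
  [ 0   1   1  0 ]
  [ 0  -9  -8  1 ]
  [ 0   3   3  0 ]
Add 9 times r2 to r3.
  [ 1  0  0  3 ]
  [ 0  1  1  0 ]
  [ 0  0  1  1 ]
  [ 0  3  3  0 ]
Subtract 3 times r2 from r4.
  [ 1  0  0  3 ]
  [ 0  1  1  0 ]
  [ 0  0  1  1 ]
  [ 0  0  0  0 ]
Subtract r3 from r2.
  [ 1  0  0   3 ]
  [ 0  1  0  -1 ]
  [ 0  0  1   1 ]
  [ 0  0  0   0 ]
The reduced form has 3 nonzero rows.

rank = 3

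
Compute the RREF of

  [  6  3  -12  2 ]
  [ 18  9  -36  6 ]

[[1, 1/2, -2, 1/3], [0, 0, 0, 0]]

R1 ← 1/6·R1
  [  1  1/2   -2  1/3 ]
  [ 18    9  -36    6 ]
R2 ← R2 − 18·R1
  [ 1  1/2  -2  1/3 ]
  [ 0    0   0    0 ]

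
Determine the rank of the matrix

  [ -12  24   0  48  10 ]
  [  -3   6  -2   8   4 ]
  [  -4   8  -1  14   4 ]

R1 -> -1/12·R1
  [  1  -2   0  -4  -5/6 ]
  [ -3   6  -2   8     4 ]
  [ -4   8  -1  14     4 ]
R2 -> R2 + 3·R1
  [  1  -2   0  -4  -5/6 ]
  [  0   0  -2  -4   3/2 ]
  [ -4   8  -1  14     4 ]
R3 -> R3 + 4·R1
  [ 1  -2   0  -4  -5/6 ]
  [ 0   0  -2  -4   3/2 ]
  [ 0   0  -1  -2   2/3 ]
R2 -> -1/2·R2
  [ 1  -2   0  -4  -5/6 ]
  [ 0   0   1   2  -3/4 ]
  [ 0   0  -1  -2   2/3 ]
R3 -> R3 + R2
  [ 1  -2  0  -4   -5/6 ]
  [ 0   0  1   2   -3/4 ]
  [ 0   0  0   0  -1/12 ]
R3 -> -12·R3
  [ 1  -2  0  -4  -5/6 ]
  [ 0   0  1   2  -3/4 ]
  [ 0   0  0   0     1 ]
R2 -> R2 + 3/4·R3
  [ 1  -2  0  -4  -5/6 ]
  [ 0   0  1   2     0 ]
  [ 0   0  0   0     1 ]
R1 -> R1 + 5/6·R3
  [ 1  -2  0  -4  0 ]
  [ 0   0  1   2  0 ]
  [ 0   0  0   0  1 ]
The reduced form has 3 nonzero rows.

rank = 3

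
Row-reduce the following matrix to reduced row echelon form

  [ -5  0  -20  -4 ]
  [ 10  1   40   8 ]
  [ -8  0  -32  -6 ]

Multiply R1 by -1/5.
  [  1  0    4  4/5 ]
  [ 10  1   40    8 ]
  [ -8  0  -32   -6 ]
Subtract 10 times R1 from R2.
  [  1  0    4  4/5 ]
  [  0  1    0    0 ]
  [ -8  0  -32   -6 ]
Add 8 times R1 to R3.
  [ 1  0  4  4/5 ]
  [ 0  1  0    0 ]
  [ 0  0  0  2/5 ]
Multiply R3 by 5/2.
  [ 1  0  4  4/5 ]
  [ 0  1  0    0 ]
  [ 0  0  0    1 ]
Subtract 4/5 times R3 from R1.
  [ 1  0  4  0 ]
  [ 0  1  0  0 ]
  [ 0  0  0  1 ]

[[1, 0, 4, 0], [0, 1, 0, 0], [0, 0, 0, 1]]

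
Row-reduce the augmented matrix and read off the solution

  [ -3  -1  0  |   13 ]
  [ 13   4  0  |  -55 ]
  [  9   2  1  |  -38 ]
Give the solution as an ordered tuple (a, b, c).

R1 -> -1/3·R1
  [  1  1/3  0  |  -13/3 ]
  [ 13    4  0  |    -55 ]
  [  9    2  1  |    -38 ]
R2 -> R2 − 13·R1
  [ 1   1/3  0  |  -13/3 ]
  [ 0  -1/3  0  |    4/3 ]
  [ 9     2  1  |    -38 ]
R3 -> R3 − 9·R1
  [ 1   1/3  0  |  -13/3 ]
  [ 0  -1/3  0  |    4/3 ]
  [ 0    -1  1  |      1 ]
R2 -> -3·R2
  [ 1  1/3  0  |  -13/3 ]
  [ 0    1  0  |     -4 ]
  [ 0   -1  1  |      1 ]
R3 -> R3 + R2
  [ 1  1/3  0  |  -13/3 ]
  [ 0    1  0  |     -4 ]
  [ 0    0  1  |     -3 ]
R1 -> R1 − 1/3·R2
  [ 1  0  0  |  -3 ]
  [ 0  1  0  |  -4 ]
  [ 0  0  1  |  -3 ]
Reading off the last column: a = -3, b = -4, c = -3.

(-3, -4, -3)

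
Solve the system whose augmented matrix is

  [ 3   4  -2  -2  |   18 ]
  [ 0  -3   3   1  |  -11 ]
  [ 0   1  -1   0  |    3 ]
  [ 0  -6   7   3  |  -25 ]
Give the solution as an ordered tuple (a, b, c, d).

(4/3, 2, -1, -2)

Multiply r1 by 1/3.
  [ 1  4/3  -2/3  -2/3  |    6 ]
  [ 0   -3     3     1  |  -11 ]
  [ 0    1    -1     0  |    3 ]
  [ 0   -6     7     3  |  -25 ]
Multiply r2 by -1/3.
  [ 1  4/3  -2/3  -2/3  |     6 ]
  [ 0    1    -1  -1/3  |  11/3 ]
  [ 0    1    -1     0  |     3 ]
  [ 0   -6     7     3  |   -25 ]
Subtract r2 from r3.
  [ 1  4/3  -2/3  -2/3  |     6 ]
  [ 0    1    -1  -1/3  |  11/3 ]
  [ 0    0     0   1/3  |  -2/3 ]
  [ 0   -6     7     3  |   -25 ]
Add 6 times r2 to r4.
  [ 1  4/3  -2/3  -2/3  |     6 ]
  [ 0    1    -1  -1/3  |  11/3 ]
  [ 0    0     0   1/3  |  -2/3 ]
  [ 0    0     1     1  |    -3 ]
Swap r3 and r4.
  [ 1  4/3  -2/3  -2/3  |     6 ]
  [ 0    1    -1  -1/3  |  11/3 ]
  [ 0    0     1     1  |    -3 ]
  [ 0    0     0   1/3  |  -2/3 ]
Multiply r4 by 3.
  [ 1  4/3  -2/3  -2/3  |     6 ]
  [ 0    1    -1  -1/3  |  11/3 ]
  [ 0    0     1     1  |    -3 ]
  [ 0    0     0     1  |    -2 ]
Subtract r4 from r3.
  [ 1  4/3  -2/3  -2/3  |     6 ]
  [ 0    1    -1  -1/3  |  11/3 ]
  [ 0    0     1     0  |    -1 ]
  [ 0    0     0     1  |    -2 ]
Add 1/3 times r4 to r2.
  [ 1  4/3  -2/3  -2/3  |   6 ]
  [ 0    1    -1     0  |   3 ]
  [ 0    0     1     0  |  -1 ]
  [ 0    0     0     1  |  -2 ]
Add 2/3 times r4 to r1.
  [ 1  4/3  -2/3  0  |  14/3 ]
  [ 0    1    -1  0  |     3 ]
  [ 0    0     1  0  |    -1 ]
  [ 0    0     0  1  |    -2 ]
Add r3 to r2.
  [ 1  4/3  -2/3  0  |  14/3 ]
  [ 0    1     0  0  |     2 ]
  [ 0    0     1  0  |    -1 ]
  [ 0    0     0  1  |    -2 ]
Add 2/3 times r3 to r1.
  [ 1  4/3  0  0  |   4 ]
  [ 0    1  0  0  |   2 ]
  [ 0    0  1  0  |  -1 ]
  [ 0    0  0  1  |  -2 ]
Subtract 4/3 times r2 from r1.
  [ 1  0  0  0  |  4/3 ]
  [ 0  1  0  0  |    2 ]
  [ 0  0  1  0  |   -1 ]
  [ 0  0  0  1  |   -2 ]
Reading off the last column: a = 4/3, b = 2, c = -1, d = -2.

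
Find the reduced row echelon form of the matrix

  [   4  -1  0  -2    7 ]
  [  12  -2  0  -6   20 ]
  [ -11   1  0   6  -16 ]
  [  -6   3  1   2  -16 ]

R1 ← 1/4·R1
  [   1  -1/4  0  -1/2  7/4 ]
  [  12    -2  0    -6   20 ]
  [ -11     1  0     6  -16 ]
  [  -6     3  1     2  -16 ]
R2 ← R2 − 12·R1
  [   1  -1/4  0  -1/2  7/4 ]
  [   0     1  0     0   -1 ]
  [ -11     1  0     6  -16 ]
  [  -6     3  1     2  -16 ]
R3 ← R3 + 11·R1
  [  1  -1/4  0  -1/2   7/4 ]
  [  0     1  0     0    -1 ]
  [  0  -7/4  0   1/2  13/4 ]
  [ -6     3  1     2   -16 ]
R4 ← R4 + 6·R1
  [ 1  -1/4  0  -1/2    7/4 ]
  [ 0     1  0     0     -1 ]
  [ 0  -7/4  0   1/2   13/4 ]
  [ 0   3/2  1    -1  -11/2 ]
R3 ← R3 + 7/4·R2
  [ 1  -1/4  0  -1/2    7/4 ]
  [ 0     1  0     0     -1 ]
  [ 0     0  0   1/2    3/2 ]
  [ 0   3/2  1    -1  -11/2 ]
R4 ← R4 − 3/2·R2
  [ 1  -1/4  0  -1/2  7/4 ]
  [ 0     1  0     0   -1 ]
  [ 0     0  0   1/2  3/2 ]
  [ 0     0  1    -1   -4 ]
R3 ↔ R4
  [ 1  -1/4  0  -1/2  7/4 ]
  [ 0     1  0     0   -1 ]
  [ 0     0  1    -1   -4 ]
  [ 0     0  0   1/2  3/2 ]
R4 ← 2·R4
  [ 1  -1/4  0  -1/2  7/4 ]
  [ 0     1  0     0   -1 ]
  [ 0     0  1    -1   -4 ]
  [ 0     0  0     1    3 ]
R3 ← R3 + R4
  [ 1  -1/4  0  -1/2  7/4 ]
  [ 0     1  0     0   -1 ]
  [ 0     0  1     0   -1 ]
  [ 0     0  0     1    3 ]
R1 ← R1 + 1/2·R4
  [ 1  -1/4  0  0  13/4 ]
  [ 0     1  0  0    -1 ]
  [ 0     0  1  0    -1 ]
  [ 0     0  0  1     3 ]
R1 ← R1 + 1/4·R2
  [ 1  0  0  0   3 ]
  [ 0  1  0  0  -1 ]
  [ 0  0  1  0  -1 ]
  [ 0  0  0  1   3 ]

[[1, 0, 0, 0, 3], [0, 1, 0, 0, -1], [0, 0, 1, 0, -1], [0, 0, 0, 1, 3]]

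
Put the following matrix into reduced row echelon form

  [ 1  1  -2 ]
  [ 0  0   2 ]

R2 := 1/2·R2
  [ 1  1  -2 ]
  [ 0  0   1 ]
R1 := R1 + 2·R2
  [ 1  1  0 ]
  [ 0  0  1 ]

[[1, 1, 0], [0, 0, 1]]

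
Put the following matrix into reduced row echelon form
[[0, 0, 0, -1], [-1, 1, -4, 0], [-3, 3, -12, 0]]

[[1, -1, 4, 0], [0, 0, 0, 1], [0, 0, 0, 0]]

Swap ρ1 and ρ2.
  [ -1  1   -4   0 ]
  [  0  0    0  -1 ]
  [ -3  3  -12   0 ]
Multiply ρ1 by -1.
  [  1  -1    4   0 ]
  [  0   0    0  -1 ]
  [ -3   3  -12   0 ]
Add 3 times ρ1 to ρ3.
  [ 1  -1  4   0 ]
  [ 0   0  0  -1 ]
  [ 0   0  0   0 ]
Multiply ρ2 by -1.
  [ 1  -1  4  0 ]
  [ 0   0  0  1 ]
  [ 0   0  0  0 ]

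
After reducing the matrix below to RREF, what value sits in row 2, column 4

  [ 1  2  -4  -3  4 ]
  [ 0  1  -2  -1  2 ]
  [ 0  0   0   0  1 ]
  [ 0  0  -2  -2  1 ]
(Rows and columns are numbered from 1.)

1

ρ3 <=> ρ4
ρ3 ← -1/2·ρ3
ρ3 ← ρ3 + 1/2·ρ4
ρ2 ← ρ2 − 2·ρ4
ρ1 ← ρ1 − 4·ρ4
ρ2 ← ρ2 + 2·ρ3
ρ1 ← ρ1 + 4·ρ3
ρ1 ← ρ1 − 2·ρ2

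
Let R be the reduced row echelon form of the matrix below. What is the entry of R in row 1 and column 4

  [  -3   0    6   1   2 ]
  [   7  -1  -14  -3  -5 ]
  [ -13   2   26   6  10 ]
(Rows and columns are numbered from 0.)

-1

ρ1 → -1/3·ρ1
  [   1   0   -2  -1/3  -2/3 ]
  [   7  -1  -14    -3    -5 ]
  [ -13   2   26     6    10 ]
ρ2 → ρ2 − 7·ρ1
  [   1   0  -2  -1/3  -2/3 ]
  [   0  -1   0  -2/3  -1/3 ]
  [ -13   2  26     6    10 ]
ρ3 → ρ3 + 13·ρ1
  [ 1   0  -2  -1/3  -2/3 ]
  [ 0  -1   0  -2/3  -1/3 ]
  [ 0   2   0   5/3   4/3 ]
ρ2 → -1·ρ2
  [ 1  0  -2  -1/3  -2/3 ]
  [ 0  1   0   2/3   1/3 ]
  [ 0  2   0   5/3   4/3 ]
ρ3 → ρ3 − 2·ρ2
  [ 1  0  -2  -1/3  -2/3 ]
  [ 0  1   0   2/3   1/3 ]
  [ 0  0   0   1/3   2/3 ]
ρ3 → 3·ρ3
  [ 1  0  -2  -1/3  -2/3 ]
  [ 0  1   0   2/3   1/3 ]
  [ 0  0   0     1     2 ]
ρ2 → ρ2 − 2/3·ρ3
  [ 1  0  -2  -1/3  -2/3 ]
  [ 0  1   0     0    -1 ]
  [ 0  0   0     1     2 ]
ρ1 → ρ1 + 1/3·ρ3
  [ 1  0  -2  0   0 ]
  [ 0  1   0  0  -1 ]
  [ 0  0   0  1   2 ]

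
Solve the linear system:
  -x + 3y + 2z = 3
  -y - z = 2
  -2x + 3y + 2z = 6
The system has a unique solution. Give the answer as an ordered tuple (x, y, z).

(-3, 4, -6)

Form the augmented matrix and row-reduce:
  [ -1   3   2  |  3 ]
  [  0  -1  -1  |  2 ]
  [ -2   3   2  |  6 ]
Multiply R1 by -1.
  [  1  -3  -2  |  -3 ]
  [  0  -1  -1  |   2 ]
  [ -2   3   2  |   6 ]
Add 2 times R1 to R3.
  [ 1  -3  -2  |  -3 ]
  [ 0  -1  -1  |   2 ]
  [ 0  -3  -2  |   0 ]
Multiply R2 by -1.
  [ 1  -3  -2  |  -3 ]
  [ 0   1   1  |  -2 ]
  [ 0  -3  -2  |   0 ]
Add 3 times R2 to R3.
  [ 1  -3  -2  |  -3 ]
  [ 0   1   1  |  -2 ]
  [ 0   0   1  |  -6 ]
Subtract R3 from R2.
  [ 1  -3  -2  |  -3 ]
  [ 0   1   0  |   4 ]
  [ 0   0   1  |  -6 ]
Add 2 times R3 to R1.
  [ 1  -3  0  |  -15 ]
  [ 0   1  0  |    4 ]
  [ 0   0  1  |   -6 ]
Add 3 times R2 to R1.
  [ 1  0  0  |  -3 ]
  [ 0  1  0  |   4 ]
  [ 0  0  1  |  -6 ]
Reading off the last column: x = -3, y = 4, z = -6.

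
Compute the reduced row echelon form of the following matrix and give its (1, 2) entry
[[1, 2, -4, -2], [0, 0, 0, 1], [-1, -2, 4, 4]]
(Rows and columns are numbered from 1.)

R3 ← R3 + R1
  [ 1  2  -4  -2 ]
  [ 0  0   0   1 ]
  [ 0  0   0   2 ]
R3 ← R3 − 2·R2
  [ 1  2  -4  -2 ]
  [ 0  0   0   1 ]
  [ 0  0   0   0 ]
R1 ← R1 + 2·R2
  [ 1  2  -4  0 ]
  [ 0  0   0  1 ]
  [ 0  0   0  0 ]

2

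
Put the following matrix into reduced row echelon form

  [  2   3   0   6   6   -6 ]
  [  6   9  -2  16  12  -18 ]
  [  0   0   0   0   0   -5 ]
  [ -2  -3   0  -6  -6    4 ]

Multiply R1 by 1/2.
Subtract 6 times R1 from R2.
Add 2 times R1 to R4.
Multiply R2 by -1/2.
Multiply R3 by -1/5.
Add 2 times R3 to R4.
Add 3 times R3 to R1.

[[1, 3/2, 0, 3, 3, 0], [0, 0, 1, 1, 3, 0], [0, 0, 0, 0, 0, 1], [0, 0, 0, 0, 0, 0]]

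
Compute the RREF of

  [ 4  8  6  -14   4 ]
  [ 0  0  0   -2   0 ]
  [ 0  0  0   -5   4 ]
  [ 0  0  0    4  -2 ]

[[1, 2, 3/2, 0, 0], [0, 0, 0, 1, 0], [0, 0, 0, 0, 1], [0, 0, 0, 0, 0]]

r1 -> 1/4·r1
  [ 1  2  3/2  -7/2   1 ]
  [ 0  0    0    -2   0 ]
  [ 0  0    0    -5   4 ]
  [ 0  0    0     4  -2 ]
r2 -> -1/2·r2
  [ 1  2  3/2  -7/2   1 ]
  [ 0  0    0     1   0 ]
  [ 0  0    0    -5   4 ]
  [ 0  0    0     4  -2 ]
r3 -> r3 + 5·r2
  [ 1  2  3/2  -7/2   1 ]
  [ 0  0    0     1   0 ]
  [ 0  0    0     0   4 ]
  [ 0  0    0     4  -2 ]
r4 -> r4 − 4·r2
  [ 1  2  3/2  -7/2   1 ]
  [ 0  0    0     1   0 ]
  [ 0  0    0     0   4 ]
  [ 0  0    0     0  -2 ]
r3 -> 1/4·r3
  [ 1  2  3/2  -7/2   1 ]
  [ 0  0    0     1   0 ]
  [ 0  0    0     0   1 ]
  [ 0  0    0     0  -2 ]
r4 -> r4 + 2·r3
  [ 1  2  3/2  -7/2  1 ]
  [ 0  0    0     1  0 ]
  [ 0  0    0     0  1 ]
  [ 0  0    0     0  0 ]
r1 -> r1 − r3
  [ 1  2  3/2  -7/2  0 ]
  [ 0  0    0     1  0 ]
  [ 0  0    0     0  1 ]
  [ 0  0    0     0  0 ]
r1 -> r1 + 7/2·r2
  [ 1  2  3/2  0  0 ]
  [ 0  0    0  1  0 ]
  [ 0  0    0  0  1 ]
  [ 0  0    0  0  0 ]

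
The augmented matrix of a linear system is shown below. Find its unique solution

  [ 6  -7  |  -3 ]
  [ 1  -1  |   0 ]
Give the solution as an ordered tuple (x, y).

(3, 3)

Multiply R1 by 1/6.
  [ 1  -7/6  |  -1/2 ]
  [ 1    -1  |     0 ]
Subtract R1 from R2.
  [ 1  -7/6  |  -1/2 ]
  [ 0   1/6  |   1/2 ]
Multiply R2 by 6.
  [ 1  -7/6  |  -1/2 ]
  [ 0     1  |     3 ]
Add 7/6 times R2 to R1.
  [ 1  0  |  3 ]
  [ 0  1  |  3 ]
Reading off the last column: x = 3, y = 3.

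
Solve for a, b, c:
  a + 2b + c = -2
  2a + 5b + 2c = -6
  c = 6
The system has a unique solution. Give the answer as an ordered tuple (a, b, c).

Form the augmented matrix and row-reduce:
  [ 1  2  1  |  -2 ]
  [ 2  5  2  |  -6 ]
  [ 0  0  1  |   6 ]
r2 -> r2 − 2·r1
  [ 1  2  1  |  -2 ]
  [ 0  1  0  |  -2 ]
  [ 0  0  1  |   6 ]
r1 -> r1 − r3
  [ 1  2  0  |  -8 ]
  [ 0  1  0  |  -2 ]
  [ 0  0  1  |   6 ]
r1 -> r1 − 2·r2
  [ 1  0  0  |  -4 ]
  [ 0  1  0  |  -2 ]
  [ 0  0  1  |   6 ]
Reading off the last column: a = -4, b = -2, c = 6.

(-4, -2, 6)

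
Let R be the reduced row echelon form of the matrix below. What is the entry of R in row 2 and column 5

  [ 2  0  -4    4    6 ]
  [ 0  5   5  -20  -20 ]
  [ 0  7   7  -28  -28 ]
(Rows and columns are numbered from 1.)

-4

R1 -> 1/2·R1
  [ 1  0  -2    2    3 ]
  [ 0  5   5  -20  -20 ]
  [ 0  7   7  -28  -28 ]
R2 -> 1/5·R2
  [ 1  0  -2    2    3 ]
  [ 0  1   1   -4   -4 ]
  [ 0  7   7  -28  -28 ]
R3 -> R3 − 7·R2
  [ 1  0  -2   2   3 ]
  [ 0  1   1  -4  -4 ]
  [ 0  0   0   0   0 ]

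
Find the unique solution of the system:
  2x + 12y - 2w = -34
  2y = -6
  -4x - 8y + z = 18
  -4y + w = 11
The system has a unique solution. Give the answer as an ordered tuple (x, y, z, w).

Form the augmented matrix and row-reduce:
  [  2  12  0  -2  |  -34 ]
  [  0   2  0   0  |   -6 ]
  [ -4  -8  1   0  |   18 ]
  [  0  -4  0   1  |   11 ]
ρ1 := 1/2·ρ1
  [  1   6  0  -1  |  -17 ]
  [  0   2  0   0  |   -6 ]
  [ -4  -8  1   0  |   18 ]
  [  0  -4  0   1  |   11 ]
ρ3 := ρ3 + 4·ρ1
  [ 1   6  0  -1  |  -17 ]
  [ 0   2  0   0  |   -6 ]
  [ 0  16  1  -4  |  -50 ]
  [ 0  -4  0   1  |   11 ]
ρ2 := 1/2·ρ2
  [ 1   6  0  -1  |  -17 ]
  [ 0   1  0   0  |   -3 ]
  [ 0  16  1  -4  |  -50 ]
  [ 0  -4  0   1  |   11 ]
ρ3 := ρ3 − 16·ρ2
  [ 1   6  0  -1  |  -17 ]
  [ 0   1  0   0  |   -3 ]
  [ 0   0  1  -4  |   -2 ]
  [ 0  -4  0   1  |   11 ]
ρ4 := ρ4 + 4·ρ2
  [ 1  6  0  -1  |  -17 ]
  [ 0  1  0   0  |   -3 ]
  [ 0  0  1  -4  |   -2 ]
  [ 0  0  0   1  |   -1 ]
ρ3 := ρ3 + 4·ρ4
  [ 1  6  0  -1  |  -17 ]
  [ 0  1  0   0  |   -3 ]
  [ 0  0  1   0  |   -6 ]
  [ 0  0  0   1  |   -1 ]
ρ1 := ρ1 + ρ4
  [ 1  6  0  0  |  -18 ]
  [ 0  1  0  0  |   -3 ]
  [ 0  0  1  0  |   -6 ]
  [ 0  0  0  1  |   -1 ]
ρ1 := ρ1 − 6·ρ2
  [ 1  0  0  0  |   0 ]
  [ 0  1  0  0  |  -3 ]
  [ 0  0  1  0  |  -6 ]
  [ 0  0  0  1  |  -1 ]
Reading off the last column: x = 0, y = -3, z = -6, w = -1.

(0, -3, -6, -1)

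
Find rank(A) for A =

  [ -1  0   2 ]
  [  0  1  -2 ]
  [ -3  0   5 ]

rank = 3

ρ1 -> -1·ρ1
  [  1  0  -2 ]
  [  0  1  -2 ]
  [ -3  0   5 ]
ρ3 -> ρ3 + 3·ρ1
  [ 1  0  -2 ]
  [ 0  1  -2 ]
  [ 0  0  -1 ]
ρ3 -> -1·ρ3
  [ 1  0  -2 ]
  [ 0  1  -2 ]
  [ 0  0   1 ]
ρ2 -> ρ2 + 2·ρ3
  [ 1  0  -2 ]
  [ 0  1   0 ]
  [ 0  0   1 ]
ρ1 -> ρ1 + 2·ρ3
  [ 1  0  0 ]
  [ 0  1  0 ]
  [ 0  0  1 ]
The reduced form has 3 nonzero rows.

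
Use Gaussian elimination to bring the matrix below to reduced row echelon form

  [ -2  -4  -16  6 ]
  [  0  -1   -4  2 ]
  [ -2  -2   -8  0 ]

R1 -> -1/2·R1
R3 -> R3 + 2·R1
R2 -> -1·R2
R3 -> R3 − 2·R2
R3 -> -1/2·R3
R2 -> R2 + 2·R3
R1 -> R1 + 3·R3
R1 -> R1 − 2·R2

[[1, 0, 0, 0], [0, 1, 4, 0], [0, 0, 0, 1]]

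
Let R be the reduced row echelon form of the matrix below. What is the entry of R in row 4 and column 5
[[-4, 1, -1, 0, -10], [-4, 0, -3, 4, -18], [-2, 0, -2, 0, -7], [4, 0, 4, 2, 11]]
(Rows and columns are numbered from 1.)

-3/2

r1 := -1/4·r1
  [  1  -1/4  1/4  0  5/2 ]
  [ -4     0   -3  4  -18 ]
  [ -2     0   -2  0   -7 ]
  [  4     0    4  2   11 ]
r2 := r2 + 4·r1
  [  1  -1/4  1/4  0  5/2 ]
  [  0    -1   -2  4   -8 ]
  [ -2     0   -2  0   -7 ]
  [  4     0    4  2   11 ]
r3 := r3 + 2·r1
  [ 1  -1/4   1/4  0  5/2 ]
  [ 0    -1    -2  4   -8 ]
  [ 0  -1/2  -3/2  0   -2 ]
  [ 4     0     4  2   11 ]
r4 := r4 − 4·r1
  [ 1  -1/4   1/4  0  5/2 ]
  [ 0    -1    -2  4   -8 ]
  [ 0  -1/2  -3/2  0   -2 ]
  [ 0     1     3  2    1 ]
r2 := -1·r2
  [ 1  -1/4   1/4   0  5/2 ]
  [ 0     1     2  -4    8 ]
  [ 0  -1/2  -3/2   0   -2 ]
  [ 0     1     3   2    1 ]
r3 := r3 + 1/2·r2
  [ 1  -1/4   1/4   0  5/2 ]
  [ 0     1     2  -4    8 ]
  [ 0     0  -1/2  -2    2 ]
  [ 0     1     3   2    1 ]
r4 := r4 − r2
  [ 1  -1/4   1/4   0  5/2 ]
  [ 0     1     2  -4    8 ]
  [ 0     0  -1/2  -2    2 ]
  [ 0     0     1   6   -7 ]
r3 := -2·r3
  [ 1  -1/4  1/4   0  5/2 ]
  [ 0     1    2  -4    8 ]
  [ 0     0    1   4   -4 ]
  [ 0     0    1   6   -7 ]
r4 := r4 − r3
  [ 1  -1/4  1/4   0  5/2 ]
  [ 0     1    2  -4    8 ]
  [ 0     0    1   4   -4 ]
  [ 0     0    0   2   -3 ]
r4 := 1/2·r4
  [ 1  -1/4  1/4   0   5/2 ]
  [ 0     1    2  -4     8 ]
  [ 0     0    1   4    -4 ]
  [ 0     0    0   1  -3/2 ]
r3 := r3 − 4·r4
  [ 1  -1/4  1/4   0   5/2 ]
  [ 0     1    2  -4     8 ]
  [ 0     0    1   0     2 ]
  [ 0     0    0   1  -3/2 ]
r2 := r2 + 4·r4
  [ 1  -1/4  1/4  0   5/2 ]
  [ 0     1    2  0     2 ]
  [ 0     0    1  0     2 ]
  [ 0     0    0  1  -3/2 ]
r2 := r2 − 2·r3
  [ 1  -1/4  1/4  0   5/2 ]
  [ 0     1    0  0    -2 ]
  [ 0     0    1  0     2 ]
  [ 0     0    0  1  -3/2 ]
r1 := r1 − 1/4·r3
  [ 1  -1/4  0  0     2 ]
  [ 0     1  0  0    -2 ]
  [ 0     0  1  0     2 ]
  [ 0     0  0  1  -3/2 ]
r1 := r1 + 1/4·r2
  [ 1  0  0  0   3/2 ]
  [ 0  1  0  0    -2 ]
  [ 0  0  1  0     2 ]
  [ 0  0  0  1  -3/2 ]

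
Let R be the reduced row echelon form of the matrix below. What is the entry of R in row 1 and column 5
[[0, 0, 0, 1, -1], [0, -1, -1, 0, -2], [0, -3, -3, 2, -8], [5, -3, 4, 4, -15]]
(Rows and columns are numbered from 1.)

Swap R1 and R4.
  [ 5  -3   4  4  -15 ]
  [ 0  -1  -1  0   -2 ]
  [ 0  -3  -3  2   -8 ]
  [ 0   0   0  1   -1 ]
Multiply R1 by 1/5.
  [ 1  -3/5  4/5  4/5  -3 ]
  [ 0    -1   -1    0  -2 ]
  [ 0    -3   -3    2  -8 ]
  [ 0     0    0    1  -1 ]
Multiply R2 by -1.
  [ 1  -3/5  4/5  4/5  -3 ]
  [ 0     1    1    0   2 ]
  [ 0    -3   -3    2  -8 ]
  [ 0     0    0    1  -1 ]
Add 3 times R2 to R3.
  [ 1  -3/5  4/5  4/5  -3 ]
  [ 0     1    1    0   2 ]
  [ 0     0    0    2  -2 ]
  [ 0     0    0    1  -1 ]
Multiply R3 by 1/2.
  [ 1  -3/5  4/5  4/5  -3 ]
  [ 0     1    1    0   2 ]
  [ 0     0    0    1  -1 ]
  [ 0     0    0    1  -1 ]
Subtract R3 from R4.
  [ 1  -3/5  4/5  4/5  -3 ]
  [ 0     1    1    0   2 ]
  [ 0     0    0    1  -1 ]
  [ 0     0    0    0   0 ]
Subtract 4/5 times R3 from R1.
  [ 1  -3/5  4/5  0  -11/5 ]
  [ 0     1    1  0      2 ]
  [ 0     0    0  1     -1 ]
  [ 0     0    0  0      0 ]
Add 3/5 times R2 to R1.
  [ 1  0  7/5  0  -1 ]
  [ 0  1    1  0   2 ]
  [ 0  0    0  1  -1 ]
  [ 0  0    0  0   0 ]

-1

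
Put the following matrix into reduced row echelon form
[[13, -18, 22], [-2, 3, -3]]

r1 := 1/13·r1
  [  1  -18/13  22/13 ]
  [ -2       3     -3 ]
r2 := r2 + 2·r1
  [ 1  -18/13  22/13 ]
  [ 0    3/13   5/13 ]
r2 := 13/3·r2
  [ 1  -18/13  22/13 ]
  [ 0       1    5/3 ]
r1 := r1 + 18/13·r2
  [ 1  0    4 ]
  [ 0  1  5/3 ]

[[1, 0, 4], [0, 1, 5/3]]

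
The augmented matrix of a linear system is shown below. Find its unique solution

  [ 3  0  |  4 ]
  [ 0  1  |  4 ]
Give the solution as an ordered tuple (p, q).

(4/3, 4)

Multiply R1 by 1/3.
  [ 1  0  |  4/3 ]
  [ 0  1  |    4 ]
Reading off the last column: p = 4/3, q = 4.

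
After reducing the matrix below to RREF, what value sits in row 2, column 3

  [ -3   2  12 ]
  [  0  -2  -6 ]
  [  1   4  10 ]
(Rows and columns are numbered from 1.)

r1 ← -1/3·r1
  [ 1  -2/3  -4 ]
  [ 0    -2  -6 ]
  [ 1     4  10 ]
r3 ← r3 − r1
  [ 1  -2/3  -4 ]
  [ 0    -2  -6 ]
  [ 0  14/3  14 ]
r2 ← -1/2·r2
  [ 1  -2/3  -4 ]
  [ 0     1   3 ]
  [ 0  14/3  14 ]
r3 ← r3 − 14/3·r2
  [ 1  -2/3  -4 ]
  [ 0     1   3 ]
  [ 0     0   0 ]
r1 ← r1 + 2/3·r2
  [ 1  0  -2 ]
  [ 0  1   3 ]
  [ 0  0   0 ]

3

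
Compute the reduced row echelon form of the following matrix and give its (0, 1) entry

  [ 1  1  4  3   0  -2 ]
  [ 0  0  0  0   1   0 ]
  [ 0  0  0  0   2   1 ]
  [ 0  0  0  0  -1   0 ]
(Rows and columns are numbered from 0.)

1

r3 -> r3 − 2·r2
  [ 1  1  4  3   0  -2 ]
  [ 0  0  0  0   1   0 ]
  [ 0  0  0  0   0   1 ]
  [ 0  0  0  0  -1   0 ]
r4 -> r4 + r2
  [ 1  1  4  3  0  -2 ]
  [ 0  0  0  0  1   0 ]
  [ 0  0  0  0  0   1 ]
  [ 0  0  0  0  0   0 ]
r1 -> r1 + 2·r3
  [ 1  1  4  3  0  0 ]
  [ 0  0  0  0  1  0 ]
  [ 0  0  0  0  0  1 ]
  [ 0  0  0  0  0  0 ]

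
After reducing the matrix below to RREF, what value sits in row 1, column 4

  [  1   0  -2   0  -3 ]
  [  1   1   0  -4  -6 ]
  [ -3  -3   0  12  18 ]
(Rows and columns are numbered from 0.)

-3

R2 ← R2 − R1
  [  1   0  -2   0  -3 ]
  [  0   1   2  -4  -3 ]
  [ -3  -3   0  12  18 ]
R3 ← R3 + 3·R1
  [ 1   0  -2   0  -3 ]
  [ 0   1   2  -4  -3 ]
  [ 0  -3  -6  12   9 ]
R3 ← R3 + 3·R2
  [ 1  0  -2   0  -3 ]
  [ 0  1   2  -4  -3 ]
  [ 0  0   0   0   0 ]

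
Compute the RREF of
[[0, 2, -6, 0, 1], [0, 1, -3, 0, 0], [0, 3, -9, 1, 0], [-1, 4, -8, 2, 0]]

R1 ↔ R4
R1 -> -1·R1
R3 -> R3 − 3·R2
R4 -> R4 − 2·R2
R1 -> R1 + 2·R3
R1 -> R1 + 4·R2

[[1, 0, -4, 0, 0], [0, 1, -3, 0, 0], [0, 0, 0, 1, 0], [0, 0, 0, 0, 1]]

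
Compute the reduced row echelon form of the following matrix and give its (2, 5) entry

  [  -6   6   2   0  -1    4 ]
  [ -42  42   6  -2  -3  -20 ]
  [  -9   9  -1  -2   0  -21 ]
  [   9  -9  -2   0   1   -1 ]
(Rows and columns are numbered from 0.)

4

Multiply r1 by -1/6.
  [   1  -1  -1/3   0  1/6  -2/3 ]
  [ -42  42     6  -2   -3   -20 ]
  [  -9   9    -1  -2    0   -21 ]
  [   9  -9    -2   0    1    -1 ]
Add 42 times r1 to r2.
  [  1  -1  -1/3   0  1/6  -2/3 ]
  [  0   0    -8  -2    4   -48 ]
  [ -9   9    -1  -2    0   -21 ]
  [  9  -9    -2   0    1    -1 ]
Add 9 times r1 to r3.
  [ 1  -1  -1/3   0  1/6  -2/3 ]
  [ 0   0    -8  -2    4   -48 ]
  [ 0   0    -4  -2  3/2   -27 ]
  [ 9  -9    -2   0    1    -1 ]
Subtract 9 times r1 from r4.
  [ 1  -1  -1/3   0   1/6  -2/3 ]
  [ 0   0    -8  -2     4   -48 ]
  [ 0   0    -4  -2   3/2   -27 ]
  [ 0   0     1   0  -1/2     5 ]
Multiply r2 by -1/8.
  [ 1  -1  -1/3    0   1/6  -2/3 ]
  [ 0   0     1  1/4  -1/2     6 ]
  [ 0   0    -4   -2   3/2   -27 ]
  [ 0   0     1    0  -1/2     5 ]
Add 4 times r2 to r3.
  [ 1  -1  -1/3    0   1/6  -2/3 ]
  [ 0   0     1  1/4  -1/2     6 ]
  [ 0   0     0   -1  -1/2    -3 ]
  [ 0   0     1    0  -1/2     5 ]
Subtract r2 from r4.
  [ 1  -1  -1/3     0   1/6  -2/3 ]
  [ 0   0     1   1/4  -1/2     6 ]
  [ 0   0     0    -1  -1/2    -3 ]
  [ 0   0     0  -1/4     0    -1 ]
Multiply r3 by -1.
  [ 1  -1  -1/3     0   1/6  -2/3 ]
  [ 0   0     1   1/4  -1/2     6 ]
  [ 0   0     0     1   1/2     3 ]
  [ 0   0     0  -1/4     0    -1 ]
Add 1/4 times r3 to r4.
  [ 1  -1  -1/3    0   1/6  -2/3 ]
  [ 0   0     1  1/4  -1/2     6 ]
  [ 0   0     0    1   1/2     3 ]
  [ 0   0     0    0   1/8  -1/4 ]
Multiply r4 by 8.
  [ 1  -1  -1/3    0   1/6  -2/3 ]
  [ 0   0     1  1/4  -1/2     6 ]
  [ 0   0     0    1   1/2     3 ]
  [ 0   0     0    0     1    -2 ]
Subtract 1/2 times r4 from r3.
  [ 1  -1  -1/3    0   1/6  -2/3 ]
  [ 0   0     1  1/4  -1/2     6 ]
  [ 0   0     0    1     0     4 ]
  [ 0   0     0    0     1    -2 ]
Add 1/2 times r4 to r2.
  [ 1  -1  -1/3    0  1/6  -2/3 ]
  [ 0   0     1  1/4    0     5 ]
  [ 0   0     0    1    0     4 ]
  [ 0   0     0    0    1    -2 ]
Subtract 1/6 times r4 from r1.
  [ 1  -1  -1/3    0  0  -1/3 ]
  [ 0   0     1  1/4  0     5 ]
  [ 0   0     0    1  0     4 ]
  [ 0   0     0    0  1    -2 ]
Subtract 1/4 times r3 from r2.
  [ 1  -1  -1/3  0  0  -1/3 ]
  [ 0   0     1  0  0     4 ]
  [ 0   0     0  1  0     4 ]
  [ 0   0     0  0  1    -2 ]
Add 1/3 times r2 to r1.
  [ 1  -1  0  0  0   1 ]
  [ 0   0  1  0  0   4 ]
  [ 0   0  0  1  0   4 ]
  [ 0   0  0  0  1  -2 ]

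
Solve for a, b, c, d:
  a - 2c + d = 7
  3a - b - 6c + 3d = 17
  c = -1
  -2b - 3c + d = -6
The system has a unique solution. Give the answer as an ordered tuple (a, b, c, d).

Form the augmented matrix and row-reduce:
  [ 1   0  -2  1  |   7 ]
  [ 3  -1  -6  3  |  17 ]
  [ 0   0   1  0  |  -1 ]
  [ 0  -2  -3  1  |  -6 ]
R2 := R2 − 3·R1
  [ 1   0  -2  1  |   7 ]
  [ 0  -1   0  0  |  -4 ]
  [ 0   0   1  0  |  -1 ]
  [ 0  -2  -3  1  |  -6 ]
R2 := -1·R2
  [ 1   0  -2  1  |   7 ]
  [ 0   1   0  0  |   4 ]
  [ 0   0   1  0  |  -1 ]
  [ 0  -2  -3  1  |  -6 ]
R4 := R4 + 2·R2
  [ 1  0  -2  1  |   7 ]
  [ 0  1   0  0  |   4 ]
  [ 0  0   1  0  |  -1 ]
  [ 0  0  -3  1  |   2 ]
R4 := R4 + 3·R3
  [ 1  0  -2  1  |   7 ]
  [ 0  1   0  0  |   4 ]
  [ 0  0   1  0  |  -1 ]
  [ 0  0   0  1  |  -1 ]
R1 := R1 − R4
  [ 1  0  -2  0  |   8 ]
  [ 0  1   0  0  |   4 ]
  [ 0  0   1  0  |  -1 ]
  [ 0  0   0  1  |  -1 ]
R1 := R1 + 2·R3
  [ 1  0  0  0  |   6 ]
  [ 0  1  0  0  |   4 ]
  [ 0  0  1  0  |  -1 ]
  [ 0  0  0  1  |  -1 ]
Reading off the last column: a = 6, b = 4, c = -1, d = -1.

(6, 4, -1, -1)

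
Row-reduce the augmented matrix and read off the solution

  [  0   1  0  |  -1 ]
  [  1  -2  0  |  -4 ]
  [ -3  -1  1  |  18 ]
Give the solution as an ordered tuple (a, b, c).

(-6, -1, -1)

R1 <=> R2
  [  1  -2  0  |  -4 ]
  [  0   1  0  |  -1 ]
  [ -3  -1  1  |  18 ]
R3 ← R3 + 3·R1
  [ 1  -2  0  |  -4 ]
  [ 0   1  0  |  -1 ]
  [ 0  -7  1  |   6 ]
R3 ← R3 + 7·R2
  [ 1  -2  0  |  -4 ]
  [ 0   1  0  |  -1 ]
  [ 0   0  1  |  -1 ]
R1 ← R1 + 2·R2
  [ 1  0  0  |  -6 ]
  [ 0  1  0  |  -1 ]
  [ 0  0  1  |  -1 ]
Reading off the last column: a = -6, b = -1, c = -1.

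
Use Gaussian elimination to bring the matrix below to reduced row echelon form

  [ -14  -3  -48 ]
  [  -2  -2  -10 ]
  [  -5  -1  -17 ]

[[1, 0, 3], [0, 1, 2], [0, 0, 0]]

Multiply r1 by -1/14.
Add 2 times r1 to r2.
Add 5 times r1 to r3.
Multiply r2 by -7/11.
Subtract 1/14 times r2 from r3.
Subtract 3/14 times r2 from r1.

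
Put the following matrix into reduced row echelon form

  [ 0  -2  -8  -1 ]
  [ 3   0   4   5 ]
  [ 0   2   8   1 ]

[[1, 0, 4/3, 5/3], [0, 1, 4, 1/2], [0, 0, 0, 0]]

r1 ↔ r2
  [ 3   0   4   5 ]
  [ 0  -2  -8  -1 ]
  [ 0   2   8   1 ]
r1 -> 1/3·r1
  [ 1   0  4/3  5/3 ]
  [ 0  -2   -8   -1 ]
  [ 0   2    8    1 ]
r2 -> -1/2·r2
  [ 1  0  4/3  5/3 ]
  [ 0  1    4  1/2 ]
  [ 0  2    8    1 ]
r3 -> r3 − 2·r2
  [ 1  0  4/3  5/3 ]
  [ 0  1    4  1/2 ]
  [ 0  0    0    0 ]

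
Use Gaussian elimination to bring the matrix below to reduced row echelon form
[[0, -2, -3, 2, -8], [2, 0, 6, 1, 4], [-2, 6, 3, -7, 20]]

[[1, 0, 3, 1/2, 2], [0, 1, 3/2, -1, 4], [0, 0, 0, 0, 0]]

r1 <=> r2
  [  2   0   6   1   4 ]
  [  0  -2  -3   2  -8 ]
  [ -2   6   3  -7  20 ]
r1 := 1/2·r1
  [  1   0   3  1/2   2 ]
  [  0  -2  -3    2  -8 ]
  [ -2   6   3   -7  20 ]
r3 := r3 + 2·r1
  [ 1   0   3  1/2   2 ]
  [ 0  -2  -3    2  -8 ]
  [ 0   6   9   -6  24 ]
r2 := -1/2·r2
  [ 1  0    3  1/2   2 ]
  [ 0  1  3/2   -1   4 ]
  [ 0  6    9   -6  24 ]
r3 := r3 − 6·r2
  [ 1  0    3  1/2  2 ]
  [ 0  1  3/2   -1  4 ]
  [ 0  0    0    0  0 ]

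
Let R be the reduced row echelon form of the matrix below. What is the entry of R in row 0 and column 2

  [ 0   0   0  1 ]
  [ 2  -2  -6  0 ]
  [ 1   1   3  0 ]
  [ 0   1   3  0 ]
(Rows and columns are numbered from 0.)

R1 <-> R2
  [ 2  -2  -6  0 ]
  [ 0   0   0  1 ]
  [ 1   1   3  0 ]
  [ 0   1   3  0 ]
R1 := 1/2·R1
  [ 1  -1  -3  0 ]
  [ 0   0   0  1 ]
  [ 1   1   3  0 ]
  [ 0   1   3  0 ]
R3 := R3 − R1
  [ 1  -1  -3  0 ]
  [ 0   0   0  1 ]
  [ 0   2   6  0 ]
  [ 0   1   3  0 ]
R2 <-> R3
  [ 1  -1  -3  0 ]
  [ 0   2   6  0 ]
  [ 0   0   0  1 ]
  [ 0   1   3  0 ]
R2 := 1/2·R2
  [ 1  -1  -3  0 ]
  [ 0   1   3  0 ]
  [ 0   0   0  1 ]
  [ 0   1   3  0 ]
R4 := R4 − R2
  [ 1  -1  -3  0 ]
  [ 0   1   3  0 ]
  [ 0   0   0  1 ]
  [ 0   0   0  0 ]
R1 := R1 + R2
  [ 1  0  0  0 ]
  [ 0  1  3  0 ]
  [ 0  0  0  1 ]
  [ 0  0  0  0 ]

0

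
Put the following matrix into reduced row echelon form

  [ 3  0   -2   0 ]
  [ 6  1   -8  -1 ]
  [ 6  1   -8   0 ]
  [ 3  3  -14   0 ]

r1 → 1/3·r1
r2 → r2 − 6·r1
r3 → r3 − 6·r1
r4 → r4 − 3·r1
r3 → r3 − r2
r4 → r4 − 3·r2
r4 → r4 − 3·r3
r2 → r2 + r3

[[1, 0, -2/3, 0], [0, 1, -4, 0], [0, 0, 0, 1], [0, 0, 0, 0]]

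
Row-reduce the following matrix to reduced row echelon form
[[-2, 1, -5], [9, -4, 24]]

r1 ← -1/2·r1
  [ 1  -1/2  5/2 ]
  [ 9    -4   24 ]
r2 ← r2 − 9·r1
  [ 1  -1/2  5/2 ]
  [ 0   1/2  3/2 ]
r2 ← 2·r2
  [ 1  -1/2  5/2 ]
  [ 0     1    3 ]
r1 ← r1 + 1/2·r2
  [ 1  0  4 ]
  [ 0  1  3 ]

[[1, 0, 4], [0, 1, 3]]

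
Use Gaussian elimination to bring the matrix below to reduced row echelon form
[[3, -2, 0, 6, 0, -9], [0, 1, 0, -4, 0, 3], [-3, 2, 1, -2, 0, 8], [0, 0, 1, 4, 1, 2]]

[[1, 0, 0, -2/3, 0, -1], [0, 1, 0, -4, 0, 3], [0, 0, 1, 4, 0, -1], [0, 0, 0, 0, 1, 3]]

R1 ← 1/3·R1
  [  1  -2/3  0   2  0  -3 ]
  [  0     1  0  -4  0   3 ]
  [ -3     2  1  -2  0   8 ]
  [  0     0  1   4  1   2 ]
R3 ← R3 + 3·R1
  [ 1  -2/3  0   2  0  -3 ]
  [ 0     1  0  -4  0   3 ]
  [ 0     0  1   4  0  -1 ]
  [ 0     0  1   4  1   2 ]
R4 ← R4 − R3
  [ 1  -2/3  0   2  0  -3 ]
  [ 0     1  0  -4  0   3 ]
  [ 0     0  1   4  0  -1 ]
  [ 0     0  0   0  1   3 ]
R1 ← R1 + 2/3·R2
  [ 1  0  0  -2/3  0  -1 ]
  [ 0  1  0    -4  0   3 ]
  [ 0  0  1     4  0  -1 ]
  [ 0  0  0     0  1   3 ]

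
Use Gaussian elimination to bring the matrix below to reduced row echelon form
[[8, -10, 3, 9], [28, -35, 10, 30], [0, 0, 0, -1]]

[[1, -5/4, 0, 0], [0, 0, 1, 0], [0, 0, 0, 1]]

Multiply r1 by 1/8.
  [  1  -5/4  3/8  9/8 ]
  [ 28   -35   10   30 ]
  [  0     0    0   -1 ]
Subtract 28 times r1 from r2.
  [ 1  -5/4   3/8   9/8 ]
  [ 0     0  -1/2  -3/2 ]
  [ 0     0     0    -1 ]
Multiply r2 by -2.
  [ 1  -5/4  3/8  9/8 ]
  [ 0     0    1    3 ]
  [ 0     0    0   -1 ]
Multiply r3 by -1.
  [ 1  -5/4  3/8  9/8 ]
  [ 0     0    1    3 ]
  [ 0     0    0    1 ]
Subtract 3 times r3 from r2.
  [ 1  -5/4  3/8  9/8 ]
  [ 0     0    1    0 ]
  [ 0     0    0    1 ]
Subtract 9/8 times r3 from r1.
  [ 1  -5/4  3/8  0 ]
  [ 0     0    1  0 ]
  [ 0     0    0  1 ]
Subtract 3/8 times r2 from r1.
  [ 1  -5/4  0  0 ]
  [ 0     0  1  0 ]
  [ 0     0  0  1 ]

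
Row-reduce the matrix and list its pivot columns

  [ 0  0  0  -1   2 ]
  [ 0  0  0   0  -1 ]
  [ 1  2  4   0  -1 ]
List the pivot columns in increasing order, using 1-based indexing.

r1 <=> r3
  [ 1  2  4   0  -1 ]
  [ 0  0  0   0  -1 ]
  [ 0  0  0  -1   2 ]
r2 <=> r3
  [ 1  2  4   0  -1 ]
  [ 0  0  0  -1   2 ]
  [ 0  0  0   0  -1 ]
r2 ← -1·r2
  [ 1  2  4  0  -1 ]
  [ 0  0  0  1  -2 ]
  [ 0  0  0  0  -1 ]
r3 ← -1·r3
  [ 1  2  4  0  -1 ]
  [ 0  0  0  1  -2 ]
  [ 0  0  0  0   1 ]
r2 ← r2 + 2·r3
  [ 1  2  4  0  -1 ]
  [ 0  0  0  1   0 ]
  [ 0  0  0  0   1 ]
r1 ← r1 + r3
  [ 1  2  4  0  0 ]
  [ 0  0  0  1  0 ]
  [ 0  0  0  0  1 ]
Pivot columns are the columns containing a leading 1.

1, 4, 5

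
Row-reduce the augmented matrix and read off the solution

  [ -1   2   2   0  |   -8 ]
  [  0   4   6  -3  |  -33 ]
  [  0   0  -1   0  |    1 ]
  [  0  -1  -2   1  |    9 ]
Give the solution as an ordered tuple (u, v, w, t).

(-6, -6, -1, 1)

Multiply R1 by -1.
  [ 1  -2  -2   0  |    8 ]
  [ 0   4   6  -3  |  -33 ]
  [ 0   0  -1   0  |    1 ]
  [ 0  -1  -2   1  |    9 ]
Multiply R2 by 1/4.
  [ 1  -2   -2     0  |      8 ]
  [ 0   1  3/2  -3/4  |  -33/4 ]
  [ 0   0   -1     0  |      1 ]
  [ 0  -1   -2     1  |      9 ]
Add R2 to R4.
  [ 1  -2    -2     0  |      8 ]
  [ 0   1   3/2  -3/4  |  -33/4 ]
  [ 0   0    -1     0  |      1 ]
  [ 0   0  -1/2   1/4  |    3/4 ]
Multiply R3 by -1.
  [ 1  -2    -2     0  |      8 ]
  [ 0   1   3/2  -3/4  |  -33/4 ]
  [ 0   0     1     0  |     -1 ]
  [ 0   0  -1/2   1/4  |    3/4 ]
Add 1/2 times R3 to R4.
  [ 1  -2   -2     0  |      8 ]
  [ 0   1  3/2  -3/4  |  -33/4 ]
  [ 0   0    1     0  |     -1 ]
  [ 0   0    0   1/4  |    1/4 ]
Multiply R4 by 4.
  [ 1  -2   -2     0  |      8 ]
  [ 0   1  3/2  -3/4  |  -33/4 ]
  [ 0   0    1     0  |     -1 ]
  [ 0   0    0     1  |      1 ]
Add 3/4 times R4 to R2.
  [ 1  -2   -2  0  |      8 ]
  [ 0   1  3/2  0  |  -15/2 ]
  [ 0   0    1  0  |     -1 ]
  [ 0   0    0  1  |      1 ]
Subtract 3/2 times R3 from R2.
  [ 1  -2  -2  0  |   8 ]
  [ 0   1   0  0  |  -6 ]
  [ 0   0   1  0  |  -1 ]
  [ 0   0   0  1  |   1 ]
Add 2 times R3 to R1.
  [ 1  -2  0  0  |   6 ]
  [ 0   1  0  0  |  -6 ]
  [ 0   0  1  0  |  -1 ]
  [ 0   0  0  1  |   1 ]
Add 2 times R2 to R1.
  [ 1  0  0  0  |  -6 ]
  [ 0  1  0  0  |  -6 ]
  [ 0  0  1  0  |  -1 ]
  [ 0  0  0  1  |   1 ]
Reading off the last column: u = -6, v = -6, w = -1, t = 1.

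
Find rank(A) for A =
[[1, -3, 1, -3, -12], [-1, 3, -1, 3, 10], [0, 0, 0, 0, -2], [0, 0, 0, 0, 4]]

R2 := R2 + R1
  [ 1  -3  1  -3  -12 ]
  [ 0   0  0   0   -2 ]
  [ 0   0  0   0   -2 ]
  [ 0   0  0   0    4 ]
R2 := -1/2·R2
  [ 1  -3  1  -3  -12 ]
  [ 0   0  0   0    1 ]
  [ 0   0  0   0   -2 ]
  [ 0   0  0   0    4 ]
R3 := R3 + 2·R2
  [ 1  -3  1  -3  -12 ]
  [ 0   0  0   0    1 ]
  [ 0   0  0   0    0 ]
  [ 0   0  0   0    4 ]
R4 := R4 − 4·R2
  [ 1  -3  1  -3  -12 ]
  [ 0   0  0   0    1 ]
  [ 0   0  0   0    0 ]
  [ 0   0  0   0    0 ]
R1 := R1 + 12·R2
  [ 1  -3  1  -3  0 ]
  [ 0   0  0   0  1 ]
  [ 0   0  0   0  0 ]
  [ 0   0  0   0  0 ]
The reduced form has 2 nonzero rows.

rank = 2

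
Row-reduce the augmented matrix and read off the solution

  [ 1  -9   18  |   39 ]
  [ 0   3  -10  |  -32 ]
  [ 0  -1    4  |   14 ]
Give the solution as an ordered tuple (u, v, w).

(3, 6, 5)

Multiply ρ2 by 1/3.
  [ 1  -9     18  |     39 ]
  [ 0   1  -10/3  |  -32/3 ]
  [ 0  -1      4  |     14 ]
Add ρ2 to ρ3.
  [ 1  -9     18  |     39 ]
  [ 0   1  -10/3  |  -32/3 ]
  [ 0   0    2/3  |   10/3 ]
Multiply ρ3 by 3/2.
  [ 1  -9     18  |     39 ]
  [ 0   1  -10/3  |  -32/3 ]
  [ 0   0      1  |      5 ]
Add 10/3 times ρ3 to ρ2.
  [ 1  -9  18  |  39 ]
  [ 0   1   0  |   6 ]
  [ 0   0   1  |   5 ]
Subtract 18 times ρ3 from ρ1.
  [ 1  -9  0  |  -51 ]
  [ 0   1  0  |    6 ]
  [ 0   0  1  |    5 ]
Add 9 times ρ2 to ρ1.
  [ 1  0  0  |  3 ]
  [ 0  1  0  |  6 ]
  [ 0  0  1  |  5 ]
Reading off the last column: u = 3, v = 6, w = 5.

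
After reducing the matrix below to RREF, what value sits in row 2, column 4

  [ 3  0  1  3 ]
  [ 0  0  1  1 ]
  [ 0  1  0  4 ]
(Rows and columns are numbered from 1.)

ρ1 ← 1/3·ρ1
  [ 1  0  1/3  1 ]
  [ 0  0    1  1 ]
  [ 0  1    0  4 ]
ρ2 <=> ρ3
  [ 1  0  1/3  1 ]
  [ 0  1    0  4 ]
  [ 0  0    1  1 ]
ρ1 ← ρ1 − 1/3·ρ3
  [ 1  0  0  2/3 ]
  [ 0  1  0    4 ]
  [ 0  0  1    1 ]

4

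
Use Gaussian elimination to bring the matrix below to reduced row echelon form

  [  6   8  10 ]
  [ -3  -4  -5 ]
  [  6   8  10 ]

Multiply R1 by 1/6.
  [  1  4/3  5/3 ]
  [ -3   -4   -5 ]
  [  6    8   10 ]
Add 3 times R1 to R2.
  [ 1  4/3  5/3 ]
  [ 0    0    0 ]
  [ 6    8   10 ]
Subtract 6 times R1 from R3.
  [ 1  4/3  5/3 ]
  [ 0    0    0 ]
  [ 0    0    0 ]

[[1, 4/3, 5/3], [0, 0, 0], [0, 0, 0]]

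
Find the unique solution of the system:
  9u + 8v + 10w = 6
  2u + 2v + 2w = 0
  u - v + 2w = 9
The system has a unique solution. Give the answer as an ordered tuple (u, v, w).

(0, -3, 3)

Form the augmented matrix and row-reduce:
  [ 9   8  10  |  6 ]
  [ 2   2   2  |  0 ]
  [ 1  -1   2  |  9 ]
ρ1 := 1/9·ρ1
  [ 1  8/9  10/9  |  2/3 ]
  [ 2    2     2  |    0 ]
  [ 1   -1     2  |    9 ]
ρ2 := ρ2 − 2·ρ1
  [ 1  8/9  10/9  |   2/3 ]
  [ 0  2/9  -2/9  |  -4/3 ]
  [ 1   -1     2  |     9 ]
ρ3 := ρ3 − ρ1
  [ 1    8/9  10/9  |   2/3 ]
  [ 0    2/9  -2/9  |  -4/3 ]
  [ 0  -17/9   8/9  |  25/3 ]
ρ2 := 9/2·ρ2
  [ 1    8/9  10/9  |   2/3 ]
  [ 0      1    -1  |    -6 ]
  [ 0  -17/9   8/9  |  25/3 ]
ρ3 := ρ3 + 17/9·ρ2
  [ 1  8/9  10/9  |  2/3 ]
  [ 0    1    -1  |   -6 ]
  [ 0    0    -1  |   -3 ]
ρ3 := -1·ρ3
  [ 1  8/9  10/9  |  2/3 ]
  [ 0    1    -1  |   -6 ]
  [ 0    0     1  |    3 ]
ρ2 := ρ2 + ρ3
  [ 1  8/9  10/9  |  2/3 ]
  [ 0    1     0  |   -3 ]
  [ 0    0     1  |    3 ]
ρ1 := ρ1 − 10/9·ρ3
  [ 1  8/9  0  |  -8/3 ]
  [ 0    1  0  |    -3 ]
  [ 0    0  1  |     3 ]
ρ1 := ρ1 − 8/9·ρ2
  [ 1  0  0  |   0 ]
  [ 0  1  0  |  -3 ]
  [ 0  0  1  |   3 ]
Reading off the last column: u = 0, v = -3, w = 3.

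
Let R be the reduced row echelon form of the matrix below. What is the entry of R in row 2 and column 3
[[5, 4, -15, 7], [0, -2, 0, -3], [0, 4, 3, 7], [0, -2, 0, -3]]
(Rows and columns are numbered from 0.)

1/3

Multiply R1 by 1/5.
  [ 1  4/5  -3  7/5 ]
  [ 0   -2   0   -3 ]
  [ 0    4   3    7 ]
  [ 0   -2   0   -3 ]
Multiply R2 by -1/2.
  [ 1  4/5  -3  7/5 ]
  [ 0    1   0  3/2 ]
  [ 0    4   3    7 ]
  [ 0   -2   0   -3 ]
Subtract 4 times R2 from R3.
  [ 1  4/5  -3  7/5 ]
  [ 0    1   0  3/2 ]
  [ 0    0   3    1 ]
  [ 0   -2   0   -3 ]
Add 2 times R2 to R4.
  [ 1  4/5  -3  7/5 ]
  [ 0    1   0  3/2 ]
  [ 0    0   3    1 ]
  [ 0    0   0    0 ]
Multiply R3 by 1/3.
  [ 1  4/5  -3  7/5 ]
  [ 0    1   0  3/2 ]
  [ 0    0   1  1/3 ]
  [ 0    0   0    0 ]
Add 3 times R3 to R1.
  [ 1  4/5  0  12/5 ]
  [ 0    1  0   3/2 ]
  [ 0    0  1   1/3 ]
  [ 0    0  0     0 ]
Subtract 4/5 times R2 from R1.
  [ 1  0  0  6/5 ]
  [ 0  1  0  3/2 ]
  [ 0  0  1  1/3 ]
  [ 0  0  0    0 ]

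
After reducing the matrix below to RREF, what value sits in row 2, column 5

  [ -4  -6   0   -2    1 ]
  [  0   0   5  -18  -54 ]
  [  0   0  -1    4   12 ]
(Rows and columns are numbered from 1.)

0

r1 ← -1/4·r1
r2 ← 1/5·r2
r3 ← r3 + r2
r3 ← 5/2·r3
r2 ← r2 + 18/5·r3
r1 ← r1 − 1/2·r3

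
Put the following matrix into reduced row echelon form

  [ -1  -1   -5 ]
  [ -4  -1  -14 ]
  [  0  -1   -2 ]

R1 ← -1·R1
  [  1   1    5 ]
  [ -4  -1  -14 ]
  [  0  -1   -2 ]
R2 ← R2 + 4·R1
  [ 1   1   5 ]
  [ 0   3   6 ]
  [ 0  -1  -2 ]
R2 ← 1/3·R2
  [ 1   1   5 ]
  [ 0   1   2 ]
  [ 0  -1  -2 ]
R3 ← R3 + R2
  [ 1  1  5 ]
  [ 0  1  2 ]
  [ 0  0  0 ]
R1 ← R1 − R2
  [ 1  0  3 ]
  [ 0  1  2 ]
  [ 0  0  0 ]

[[1, 0, 3], [0, 1, 2], [0, 0, 0]]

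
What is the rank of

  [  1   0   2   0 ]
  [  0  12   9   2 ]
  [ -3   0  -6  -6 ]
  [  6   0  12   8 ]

rank = 3

r3 ← r3 + 3·r1
r4 ← r4 − 6·r1
r2 ← 1/12·r2
r3 ← -1/6·r3
r4 ← r4 − 8·r3
r2 ← r2 − 1/6·r3
The reduced form has 3 nonzero rows.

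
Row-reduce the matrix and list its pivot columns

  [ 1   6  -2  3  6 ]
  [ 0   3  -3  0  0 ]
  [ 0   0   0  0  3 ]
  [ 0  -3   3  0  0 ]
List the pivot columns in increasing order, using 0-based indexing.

R2 -> 1/3·R2
  [ 1   6  -2  3  6 ]
  [ 0   1  -1  0  0 ]
  [ 0   0   0  0  3 ]
  [ 0  -3   3  0  0 ]
R4 -> R4 + 3·R2
  [ 1  6  -2  3  6 ]
  [ 0  1  -1  0  0 ]
  [ 0  0   0  0  3 ]
  [ 0  0   0  0  0 ]
R3 -> 1/3·R3
  [ 1  6  -2  3  6 ]
  [ 0  1  -1  0  0 ]
  [ 0  0   0  0  1 ]
  [ 0  0   0  0  0 ]
R1 -> R1 − 6·R3
  [ 1  6  -2  3  0 ]
  [ 0  1  -1  0  0 ]
  [ 0  0   0  0  1 ]
  [ 0  0   0  0  0 ]
R1 -> R1 − 6·R2
  [ 1  0   4  3  0 ]
  [ 0  1  -1  0  0 ]
  [ 0  0   0  0  1 ]
  [ 0  0   0  0  0 ]
Pivot columns are the columns containing a leading 1.

0, 1, 4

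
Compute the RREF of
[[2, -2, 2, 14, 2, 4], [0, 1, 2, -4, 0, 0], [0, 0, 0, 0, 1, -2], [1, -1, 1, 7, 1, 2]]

[[1, 0, 3, 3, 0, 4], [0, 1, 2, -4, 0, 0], [0, 0, 0, 0, 1, -2], [0, 0, 0, 0, 0, 0]]

Multiply ρ1 by 1/2.
  [ 1  -1  1   7  1   2 ]
  [ 0   1  2  -4  0   0 ]
  [ 0   0  0   0  1  -2 ]
  [ 1  -1  1   7  1   2 ]
Subtract ρ1 from ρ4.
  [ 1  -1  1   7  1   2 ]
  [ 0   1  2  -4  0   0 ]
  [ 0   0  0   0  1  -2 ]
  [ 0   0  0   0  0   0 ]
Subtract ρ3 from ρ1.
  [ 1  -1  1   7  0   4 ]
  [ 0   1  2  -4  0   0 ]
  [ 0   0  0   0  1  -2 ]
  [ 0   0  0   0  0   0 ]
Add ρ2 to ρ1.
  [ 1  0  3   3  0   4 ]
  [ 0  1  2  -4  0   0 ]
  [ 0  0  0   0  1  -2 ]
  [ 0  0  0   0  0   0 ]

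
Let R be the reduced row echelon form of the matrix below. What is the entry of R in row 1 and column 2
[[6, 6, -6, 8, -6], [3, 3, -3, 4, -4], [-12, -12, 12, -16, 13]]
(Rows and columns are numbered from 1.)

1

R1 -> 1/6·R1
  [   1    1  -1  4/3  -1 ]
  [   3    3  -3    4  -4 ]
  [ -12  -12  12  -16  13 ]
R2 -> R2 − 3·R1
  [   1    1  -1  4/3  -1 ]
  [   0    0   0    0  -1 ]
  [ -12  -12  12  -16  13 ]
R3 -> R3 + 12·R1
  [ 1  1  -1  4/3  -1 ]
  [ 0  0   0    0  -1 ]
  [ 0  0   0    0   1 ]
R2 -> -1·R2
  [ 1  1  -1  4/3  -1 ]
  [ 0  0   0    0   1 ]
  [ 0  0   0    0   1 ]
R3 -> R3 − R2
  [ 1  1  -1  4/3  -1 ]
  [ 0  0   0    0   1 ]
  [ 0  0   0    0   0 ]
R1 -> R1 + R2
  [ 1  1  -1  4/3  0 ]
  [ 0  0   0    0  1 ]
  [ 0  0   0    0  0 ]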